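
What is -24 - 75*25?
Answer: -1899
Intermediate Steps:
-24 - 75*25 = -24 - 1875 = -1899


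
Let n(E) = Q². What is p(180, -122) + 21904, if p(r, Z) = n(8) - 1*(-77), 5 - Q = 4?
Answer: 21982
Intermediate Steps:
Q = 1 (Q = 5 - 1*4 = 5 - 4 = 1)
n(E) = 1 (n(E) = 1² = 1)
p(r, Z) = 78 (p(r, Z) = 1 - 1*(-77) = 1 + 77 = 78)
p(180, -122) + 21904 = 78 + 21904 = 21982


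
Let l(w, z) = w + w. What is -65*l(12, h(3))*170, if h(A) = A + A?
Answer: -265200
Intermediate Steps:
h(A) = 2*A
l(w, z) = 2*w
-65*l(12, h(3))*170 = -130*12*170 = -65*24*170 = -1560*170 = -265200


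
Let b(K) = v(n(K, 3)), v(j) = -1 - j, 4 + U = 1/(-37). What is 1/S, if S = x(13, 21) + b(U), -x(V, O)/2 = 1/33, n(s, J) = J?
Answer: -33/134 ≈ -0.24627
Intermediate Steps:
x(V, O) = -2/33
U = -149/37 (U = -4 + 1/(-37) = -4 - 1/37 = -149/37 ≈ -4.0270)
b(K) = -4 (b(K) = -1 - 1*3 = -1 - 3 = -4)
S = -134/33 (S = -2/33 - 4 = -134/33 ≈ -4.0606)
1/S = 1/(-134/33) = -33/134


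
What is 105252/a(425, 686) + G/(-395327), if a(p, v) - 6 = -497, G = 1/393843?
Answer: -16387396610864063/76447114885551 ≈ -214.36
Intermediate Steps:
G = 1/393843 ≈ 2.5391e-6
a(p, v) = -491 (a(p, v) = 6 - 497 = -491)
105252/a(425, 686) + G/(-395327) = 105252/(-491) + (1/393843)/(-395327) = 105252*(-1/491) + (1/393843)*(-1/395327) = -105252/491 - 1/155696771661 = -16387396610864063/76447114885551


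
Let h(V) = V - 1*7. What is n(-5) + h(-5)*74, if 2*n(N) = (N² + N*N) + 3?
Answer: -1723/2 ≈ -861.50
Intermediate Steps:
n(N) = 3/2 + N² (n(N) = ((N² + N*N) + 3)/2 = ((N² + N²) + 3)/2 = (2*N² + 3)/2 = (3 + 2*N²)/2 = 3/2 + N²)
h(V) = -7 + V (h(V) = V - 7 = -7 + V)
n(-5) + h(-5)*74 = (3/2 + (-5)²) + (-7 - 5)*74 = (3/2 + 25) - 12*74 = 53/2 - 888 = -1723/2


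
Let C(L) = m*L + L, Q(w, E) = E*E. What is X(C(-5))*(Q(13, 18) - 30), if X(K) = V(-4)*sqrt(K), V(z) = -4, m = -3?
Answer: -1176*sqrt(10) ≈ -3718.8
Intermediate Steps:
Q(w, E) = E**2
C(L) = -2*L (C(L) = -3*L + L = -2*L)
X(K) = -4*sqrt(K)
X(C(-5))*(Q(13, 18) - 30) = (-4*sqrt(10))*(18**2 - 30) = (-4*sqrt(10))*(324 - 30) = -4*sqrt(10)*294 = -1176*sqrt(10)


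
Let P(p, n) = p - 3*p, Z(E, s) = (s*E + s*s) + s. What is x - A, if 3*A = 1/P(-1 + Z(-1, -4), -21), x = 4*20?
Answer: 7201/90 ≈ 80.011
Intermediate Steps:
x = 80
Z(E, s) = s + s² + E*s (Z(E, s) = (E*s + s²) + s = (s² + E*s) + s = s + s² + E*s)
P(p, n) = -2*p
A = -1/90 (A = 1/(3*((-2*(-1 - 4*(1 - 1 - 4))))) = 1/(3*((-2*(-1 - 4*(-4))))) = 1/(3*((-2*(-1 + 16)))) = 1/(3*((-2*15))) = (⅓)/(-30) = (⅓)*(-1/30) = -1/90 ≈ -0.011111)
x - A = 80 - 1*(-1/90) = 80 + 1/90 = 7201/90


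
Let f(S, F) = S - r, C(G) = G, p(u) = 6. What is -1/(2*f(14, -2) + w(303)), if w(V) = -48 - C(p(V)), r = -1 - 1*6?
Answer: 1/12 ≈ 0.083333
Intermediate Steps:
r = -7 (r = -1 - 6 = -7)
f(S, F) = 7 + S (f(S, F) = S - 1*(-7) = S + 7 = 7 + S)
w(V) = -54 (w(V) = -48 - 1*6 = -48 - 6 = -54)
-1/(2*f(14, -2) + w(303)) = -1/(2*(7 + 14) - 54) = -1/(2*21 - 54) = -1/(42 - 54) = -1/(-12) = -1*(-1/12) = 1/12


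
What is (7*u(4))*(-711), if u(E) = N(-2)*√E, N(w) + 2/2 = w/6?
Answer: 13272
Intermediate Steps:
N(w) = -1 + w/6
u(E) = -4*√E/3 (u(E) = (-1 + (⅙)*(-2))*√E = (-1 - ⅓)*√E = -4*√E/3)
(7*u(4))*(-711) = (7*(-4*√4/3))*(-711) = (7*(-4/3*2))*(-711) = (7*(-8/3))*(-711) = -56/3*(-711) = 13272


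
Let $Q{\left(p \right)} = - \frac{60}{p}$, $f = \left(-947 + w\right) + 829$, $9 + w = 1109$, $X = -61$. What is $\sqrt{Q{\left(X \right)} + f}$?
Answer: $\frac{\sqrt{3657682}}{61} \approx 31.353$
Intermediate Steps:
$w = 1100$ ($w = -9 + 1109 = 1100$)
$f = 982$ ($f = \left(-947 + 1100\right) + 829 = 153 + 829 = 982$)
$\sqrt{Q{\left(X \right)} + f} = \sqrt{- \frac{60}{-61} + 982} = \sqrt{\left(-60\right) \left(- \frac{1}{61}\right) + 982} = \sqrt{\frac{60}{61} + 982} = \sqrt{\frac{59962}{61}} = \frac{\sqrt{3657682}}{61}$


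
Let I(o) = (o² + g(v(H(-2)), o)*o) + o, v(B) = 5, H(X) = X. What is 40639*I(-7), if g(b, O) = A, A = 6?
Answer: 0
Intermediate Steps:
g(b, O) = 6
I(o) = o² + 7*o (I(o) = (o² + 6*o) + o = o² + 7*o)
40639*I(-7) = 40639*(-7*(7 - 7)) = 40639*(-7*0) = 40639*0 = 0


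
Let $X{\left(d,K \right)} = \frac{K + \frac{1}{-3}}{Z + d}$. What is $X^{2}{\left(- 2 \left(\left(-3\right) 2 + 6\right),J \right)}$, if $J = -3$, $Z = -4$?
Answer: $\frac{25}{36} \approx 0.69444$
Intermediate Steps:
$X{\left(d,K \right)} = \frac{- \frac{1}{3} + K}{-4 + d}$ ($X{\left(d,K \right)} = \frac{K + \frac{1}{-3}}{-4 + d} = \frac{K - \frac{1}{3}}{-4 + d} = \frac{- \frac{1}{3} + K}{-4 + d}$)
$X^{2}{\left(- 2 \left(\left(-3\right) 2 + 6\right),J \right)} = \left(\frac{- \frac{1}{3} - 3}{-4 - 2 \left(\left(-3\right) 2 + 6\right)}\right)^{2} = \left(\frac{1}{-4 - 2 \left(-6 + 6\right)} \left(- \frac{10}{3}\right)\right)^{2} = \left(\frac{1}{-4 - 0} \left(- \frac{10}{3}\right)\right)^{2} = \left(\frac{1}{-4 + 0} \left(- \frac{10}{3}\right)\right)^{2} = \left(\frac{1}{-4} \left(- \frac{10}{3}\right)\right)^{2} = \left(\left(- \frac{1}{4}\right) \left(- \frac{10}{3}\right)\right)^{2} = \left(\frac{5}{6}\right)^{2} = \frac{25}{36}$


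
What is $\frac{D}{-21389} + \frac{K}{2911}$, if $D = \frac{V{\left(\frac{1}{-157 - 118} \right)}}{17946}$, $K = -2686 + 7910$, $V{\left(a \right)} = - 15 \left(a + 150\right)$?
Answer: $\frac{36762426181199}{20485274324790} \approx 1.7946$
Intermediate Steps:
$V{\left(a \right)} = -2250 - 15 a$ ($V{\left(a \right)} = - 15 \left(150 + a\right) = -2250 - 15 a$)
$K = 5224$
$D = - \frac{41249}{329010}$ ($D = \frac{-2250 - \frac{15}{-157 - 118}}{17946} = \left(-2250 - \frac{15}{-275}\right) \frac{1}{17946} = \left(-2250 - - \frac{3}{55}\right) \frac{1}{17946} = \left(-2250 + \frac{3}{55}\right) \frac{1}{17946} = \left(- \frac{123747}{55}\right) \frac{1}{17946} = - \frac{41249}{329010} \approx -0.12537$)
$\frac{D}{-21389} + \frac{K}{2911} = - \frac{41249}{329010 \left(-21389\right)} + \frac{5224}{2911} = \left(- \frac{41249}{329010}\right) \left(- \frac{1}{21389}\right) + 5224 \cdot \frac{1}{2911} = \frac{41249}{7037194890} + \frac{5224}{2911} = \frac{36762426181199}{20485274324790}$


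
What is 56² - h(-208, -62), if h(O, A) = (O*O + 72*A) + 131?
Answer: -35795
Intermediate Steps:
h(O, A) = 131 + O² + 72*A (h(O, A) = (O² + 72*A) + 131 = 131 + O² + 72*A)
56² - h(-208, -62) = 56² - (131 + (-208)² + 72*(-62)) = 3136 - (131 + 43264 - 4464) = 3136 - 1*38931 = 3136 - 38931 = -35795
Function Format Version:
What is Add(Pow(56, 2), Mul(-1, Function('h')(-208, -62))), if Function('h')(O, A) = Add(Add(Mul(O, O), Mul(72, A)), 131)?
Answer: -35795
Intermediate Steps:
Function('h')(O, A) = Add(131, Pow(O, 2), Mul(72, A)) (Function('h')(O, A) = Add(Add(Pow(O, 2), Mul(72, A)), 131) = Add(131, Pow(O, 2), Mul(72, A)))
Add(Pow(56, 2), Mul(-1, Function('h')(-208, -62))) = Add(Pow(56, 2), Mul(-1, Add(131, Pow(-208, 2), Mul(72, -62)))) = Add(3136, Mul(-1, Add(131, 43264, -4464))) = Add(3136, Mul(-1, 38931)) = Add(3136, -38931) = -35795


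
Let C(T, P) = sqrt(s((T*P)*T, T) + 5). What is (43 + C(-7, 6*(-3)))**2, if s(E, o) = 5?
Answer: (43 + sqrt(10))**2 ≈ 2131.0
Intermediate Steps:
C(T, P) = sqrt(10) (C(T, P) = sqrt(5 + 5) = sqrt(10))
(43 + C(-7, 6*(-3)))**2 = (43 + sqrt(10))**2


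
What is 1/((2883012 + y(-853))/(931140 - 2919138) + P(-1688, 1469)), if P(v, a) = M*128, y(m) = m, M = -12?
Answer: -1987998/3056447087 ≈ -0.00065043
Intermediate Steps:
P(v, a) = -1536 (P(v, a) = -12*128 = -1536)
1/((2883012 + y(-853))/(931140 - 2919138) + P(-1688, 1469)) = 1/((2883012 - 853)/(931140 - 2919138) - 1536) = 1/(2882159/(-1987998) - 1536) = 1/(2882159*(-1/1987998) - 1536) = 1/(-2882159/1987998 - 1536) = 1/(-3056447087/1987998) = -1987998/3056447087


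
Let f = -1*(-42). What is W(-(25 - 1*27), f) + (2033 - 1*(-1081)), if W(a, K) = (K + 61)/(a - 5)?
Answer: 9239/3 ≈ 3079.7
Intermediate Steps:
f = 42
W(a, K) = (61 + K)/(-5 + a)
W(-(25 - 1*27), f) + (2033 - 1*(-1081)) = (61 + 42)/(-5 - (25 - 1*27)) + (2033 - 1*(-1081)) = 103/(-5 - (25 - 27)) + (2033 + 1081) = 103/(-5 - 1*(-2)) + 3114 = 103/(-5 + 2) + 3114 = 103/(-3) + 3114 = -⅓*103 + 3114 = -103/3 + 3114 = 9239/3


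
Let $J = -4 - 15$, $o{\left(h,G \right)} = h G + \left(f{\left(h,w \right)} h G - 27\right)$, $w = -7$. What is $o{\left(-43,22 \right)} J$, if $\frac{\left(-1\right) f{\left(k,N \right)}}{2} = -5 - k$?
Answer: $-1347537$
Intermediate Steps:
$f{\left(k,N \right)} = 10 + 2 k$ ($f{\left(k,N \right)} = - 2 \left(-5 - k\right) = 10 + 2 k$)
$o{\left(h,G \right)} = -27 + G h + G h \left(10 + 2 h\right)$ ($o{\left(h,G \right)} = h G + \left(\left(10 + 2 h\right) h G - 27\right) = G h + \left(h \left(10 + 2 h\right) G - 27\right) = G h + \left(G h \left(10 + 2 h\right) - 27\right) = G h + \left(-27 + G h \left(10 + 2 h\right)\right) = -27 + G h + G h \left(10 + 2 h\right)$)
$J = -19$ ($J = -4 - 15 = -19$)
$o{\left(-43,22 \right)} J = \left(-27 + 22 \left(-43\right) + 2 \cdot 22 \left(-43\right) \left(5 - 43\right)\right) \left(-19\right) = \left(-27 - 946 + 2 \cdot 22 \left(-43\right) \left(-38\right)\right) \left(-19\right) = \left(-27 - 946 + 71896\right) \left(-19\right) = 70923 \left(-19\right) = -1347537$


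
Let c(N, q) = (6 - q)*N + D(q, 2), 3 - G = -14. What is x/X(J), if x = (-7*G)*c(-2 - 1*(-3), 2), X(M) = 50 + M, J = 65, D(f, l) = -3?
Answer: -119/115 ≈ -1.0348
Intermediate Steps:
G = 17 (G = 3 - 1*(-14) = 3 + 14 = 17)
c(N, q) = -3 + N*(6 - q) (c(N, q) = (6 - q)*N - 3 = N*(6 - q) - 3 = -3 + N*(6 - q))
x = -119 (x = (-7*17)*(-3 + 6*(-2 - 1*(-3)) - 1*(-2 - 1*(-3))*2) = -119*(-3 + 6*(-2 + 3) - 1*(-2 + 3)*2) = -119*(-3 + 6*1 - 1*1*2) = -119*(-3 + 6 - 2) = -119*1 = -119)
x/X(J) = -119/(50 + 65) = -119/115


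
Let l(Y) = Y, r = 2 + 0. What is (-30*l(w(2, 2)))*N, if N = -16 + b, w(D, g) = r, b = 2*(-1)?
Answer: 1080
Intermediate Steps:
b = -2
r = 2
w(D, g) = 2
N = -18 (N = -16 - 2 = -18)
(-30*l(w(2, 2)))*N = -30*2*(-18) = -60*(-18) = 1080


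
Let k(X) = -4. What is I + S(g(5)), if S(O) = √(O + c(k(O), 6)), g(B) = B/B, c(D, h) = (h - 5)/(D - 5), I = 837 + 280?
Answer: 1117 + 2*√2/3 ≈ 1117.9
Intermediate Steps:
I = 1117
c(D, h) = (-5 + h)/(-5 + D)
g(B) = 1
S(O) = √(-⅑ + O) (S(O) = √(O + (-5 + 6)/(-5 - 4)) = √(O + 1/(-9)) = √(O - ⅑*1) = √(O - ⅑) = √(-⅑ + O))
I + S(g(5)) = 1117 + √(-1 + 9*1)/3 = 1117 + √(-1 + 9)/3 = 1117 + √8/3 = 1117 + (2*√2)/3 = 1117 + 2*√2/3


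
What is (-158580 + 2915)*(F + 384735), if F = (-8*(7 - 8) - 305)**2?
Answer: -73620827760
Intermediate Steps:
F = 88209 (F = (-8*(-1) - 305)**2 = (8 - 305)**2 = (-297)**2 = 88209)
(-158580 + 2915)*(F + 384735) = (-158580 + 2915)*(88209 + 384735) = -155665*472944 = -73620827760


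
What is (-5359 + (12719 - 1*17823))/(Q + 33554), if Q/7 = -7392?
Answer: 10463/18190 ≈ 0.57521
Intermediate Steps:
Q = -51744 (Q = 7*(-7392) = -51744)
(-5359 + (12719 - 1*17823))/(Q + 33554) = (-5359 + (12719 - 1*17823))/(-51744 + 33554) = (-5359 + (12719 - 17823))/(-18190) = (-5359 - 5104)*(-1/18190) = -10463*(-1/18190) = 10463/18190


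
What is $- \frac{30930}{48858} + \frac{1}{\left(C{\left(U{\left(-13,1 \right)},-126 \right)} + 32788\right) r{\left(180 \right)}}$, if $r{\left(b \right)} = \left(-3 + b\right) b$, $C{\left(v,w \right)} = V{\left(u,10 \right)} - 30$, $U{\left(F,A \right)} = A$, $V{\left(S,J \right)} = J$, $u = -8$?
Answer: $- \frac{5381760606257}{8501198192640} \approx -0.63306$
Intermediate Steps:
$C{\left(v,w \right)} = -20$ ($C{\left(v,w \right)} = 10 - 30 = -20$)
$r{\left(b \right)} = b \left(-3 + b\right)$
$- \frac{30930}{48858} + \frac{1}{\left(C{\left(U{\left(-13,1 \right)},-126 \right)} + 32788\right) r{\left(180 \right)}} = - \frac{30930}{48858} + \frac{1}{\left(-20 + 32788\right) 180 \left(-3 + 180\right)} = \left(-30930\right) \frac{1}{48858} + \frac{1}{32768 \cdot 180 \cdot 177} = - \frac{5155}{8143} + \frac{1}{32768 \cdot 31860} = - \frac{5155}{8143} + \frac{1}{32768} \cdot \frac{1}{31860} = - \frac{5155}{8143} + \frac{1}{1043988480} = - \frac{5381760606257}{8501198192640}$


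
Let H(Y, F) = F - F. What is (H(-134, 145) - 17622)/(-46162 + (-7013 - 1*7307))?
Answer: 8811/30241 ≈ 0.29136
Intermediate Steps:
H(Y, F) = 0
(H(-134, 145) - 17622)/(-46162 + (-7013 - 1*7307)) = (0 - 17622)/(-46162 + (-7013 - 1*7307)) = -17622/(-46162 + (-7013 - 7307)) = -17622/(-46162 - 14320) = -17622/(-60482) = -17622*(-1/60482) = 8811/30241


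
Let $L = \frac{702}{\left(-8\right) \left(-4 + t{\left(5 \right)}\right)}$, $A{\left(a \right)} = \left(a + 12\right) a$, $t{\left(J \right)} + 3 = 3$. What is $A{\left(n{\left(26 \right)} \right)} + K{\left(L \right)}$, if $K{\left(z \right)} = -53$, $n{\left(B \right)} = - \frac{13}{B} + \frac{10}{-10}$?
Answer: $- \frac{275}{4} \approx -68.75$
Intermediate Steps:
$t{\left(J \right)} = 0$ ($t{\left(J \right)} = -3 + 3 = 0$)
$n{\left(B \right)} = -1 - \frac{13}{B}$ ($n{\left(B \right)} = - \frac{13}{B} + 10 \left(- \frac{1}{10}\right) = - \frac{13}{B} - 1 = -1 - \frac{13}{B}$)
$A{\left(a \right)} = a \left(12 + a\right)$ ($A{\left(a \right)} = \left(12 + a\right) a = a \left(12 + a\right)$)
$L = \frac{351}{16}$ ($L = \frac{702}{\left(-8\right) \left(-4 + 0\right)} = \frac{702}{\left(-8\right) \left(-4\right)} = \frac{702}{32} = 702 \cdot \frac{1}{32} = \frac{351}{16} \approx 21.938$)
$A{\left(n{\left(26 \right)} \right)} + K{\left(L \right)} = \frac{-13 - 26}{26} \left(12 + \frac{-13 - 26}{26}\right) - 53 = \frac{1}{26} \left(-39\right) \left(12 + \frac{1}{26} \left(-39\right)\right) - 53 = - \frac{3 \left(12 - \frac{3}{2}\right)}{2} - 53 = \left(- \frac{3}{2}\right) \frac{21}{2} - 53 = - \frac{63}{4} - 53 = - \frac{275}{4}$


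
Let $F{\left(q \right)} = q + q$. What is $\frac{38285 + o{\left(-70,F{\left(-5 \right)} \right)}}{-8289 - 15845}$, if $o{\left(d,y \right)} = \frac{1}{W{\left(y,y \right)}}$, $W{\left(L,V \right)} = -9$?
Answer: $- \frac{15662}{9873} \approx -1.5863$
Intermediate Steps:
$F{\left(q \right)} = 2 q$
$o{\left(d,y \right)} = - \frac{1}{9}$ ($o{\left(d,y \right)} = \frac{1}{-9} = - \frac{1}{9}$)
$\frac{38285 + o{\left(-70,F{\left(-5 \right)} \right)}}{-8289 - 15845} = \frac{38285 - \frac{1}{9}}{-8289 - 15845} = \frac{344564}{9 \left(-24134\right)} = \frac{344564}{9} \left(- \frac{1}{24134}\right) = - \frac{15662}{9873}$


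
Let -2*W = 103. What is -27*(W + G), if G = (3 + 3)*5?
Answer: 1161/2 ≈ 580.50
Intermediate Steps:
W = -103/2 (W = -½*103 = -103/2 ≈ -51.500)
G = 30 (G = 6*5 = 30)
-27*(W + G) = -27*(-103/2 + 30) = -27*(-43/2) = 1161/2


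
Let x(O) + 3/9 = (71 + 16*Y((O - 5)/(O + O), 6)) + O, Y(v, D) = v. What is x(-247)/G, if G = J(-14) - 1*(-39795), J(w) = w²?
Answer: -124615/29633331 ≈ -0.0042052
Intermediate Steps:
G = 39991 (G = (-14)² - 1*(-39795) = 196 + 39795 = 39991)
x(O) = 212/3 + O + 8*(-5 + O)/O (x(O) = -⅓ + ((71 + 16*((O - 5)/(O + O))) + O) = -⅓ + ((71 + 16*((-5 + O)/((2*O)))) + O) = -⅓ + ((71 + 16*((-5 + O)*(1/(2*O)))) + O) = -⅓ + ((71 + 16*((-5 + O)/(2*O))) + O) = -⅓ + ((71 + 8*(-5 + O)/O) + O) = -⅓ + (71 + O + 8*(-5 + O)/O) = 212/3 + O + 8*(-5 + O)/O)
x(-247)/G = (236/3 - 247 - 40/(-247))/39991 = (236/3 - 247 - 40*(-1/247))*(1/39991) = (236/3 - 247 + 40/247)*(1/39991) = -124615/741*1/39991 = -124615/29633331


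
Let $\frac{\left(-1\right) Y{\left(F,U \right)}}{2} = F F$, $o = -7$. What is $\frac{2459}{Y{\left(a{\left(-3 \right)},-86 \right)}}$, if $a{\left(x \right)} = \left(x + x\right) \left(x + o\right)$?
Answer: $- \frac{2459}{7200} \approx -0.34153$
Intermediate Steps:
$a{\left(x \right)} = 2 x \left(-7 + x\right)$ ($a{\left(x \right)} = \left(x + x\right) \left(x - 7\right) = 2 x \left(-7 + x\right)$)
$Y{\left(F,U \right)} = - 2 F^{2}$ ($Y{\left(F,U \right)} = - 2 F F = - 2 F^{2}$)
$\frac{2459}{Y{\left(a{\left(-3 \right)},-86 \right)}} = \frac{2459}{\left(-2\right) \left(2 \left(-3\right) \left(-7 - 3\right)\right)^{2}} = \frac{2459}{\left(-2\right) \left(2 \left(-3\right) \left(-10\right)\right)^{2}} = \frac{2459}{\left(-2\right) 60^{2}} = \frac{2459}{\left(-2\right) 3600} = \frac{2459}{-7200} = 2459 \left(- \frac{1}{7200}\right) = - \frac{2459}{7200}$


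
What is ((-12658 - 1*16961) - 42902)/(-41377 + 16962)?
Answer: 72521/24415 ≈ 2.9703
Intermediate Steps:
((-12658 - 1*16961) - 42902)/(-41377 + 16962) = ((-12658 - 16961) - 42902)/(-24415) = (-29619 - 42902)*(-1/24415) = -72521*(-1/24415) = 72521/24415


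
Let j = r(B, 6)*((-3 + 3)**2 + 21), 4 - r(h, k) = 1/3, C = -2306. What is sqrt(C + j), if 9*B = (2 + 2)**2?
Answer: I*sqrt(2229) ≈ 47.212*I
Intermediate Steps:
B = 16/9 (B = (2 + 2)**2/9 = (1/9)*4**2 = (1/9)*16 = 16/9 ≈ 1.7778)
r(h, k) = 11/3 (r(h, k) = 4 - 1/3 = 11/3)
j = 77 (j = 11*((-3 + 3)**2 + 21)/3 = 11*(0**2 + 21)/3 = 11*(0 + 21)/3 = (11/3)*21 = 77)
sqrt(C + j) = sqrt(-2306 + 77) = sqrt(-2229) = I*sqrt(2229)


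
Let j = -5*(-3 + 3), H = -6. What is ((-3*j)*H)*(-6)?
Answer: 0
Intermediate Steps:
j = 0 (j = -5*0 = 0)
((-3*j)*H)*(-6) = (-3*0*(-6))*(-6) = (0*(-6))*(-6) = 0*(-6) = 0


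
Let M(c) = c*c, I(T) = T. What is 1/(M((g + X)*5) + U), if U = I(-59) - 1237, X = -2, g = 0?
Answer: -1/1196 ≈ -0.00083612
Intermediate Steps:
M(c) = c**2
U = -1296 (U = -59 - 1237 = -1296)
1/(M((g + X)*5) + U) = 1/(((0 - 2)*5)**2 - 1296) = 1/((-2*5)**2 - 1296) = 1/((-10)**2 - 1296) = 1/(100 - 1296) = 1/(-1196) = -1/1196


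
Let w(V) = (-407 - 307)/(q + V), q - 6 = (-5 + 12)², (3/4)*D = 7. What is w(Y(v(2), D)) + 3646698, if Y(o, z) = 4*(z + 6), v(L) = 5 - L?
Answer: 1272695460/349 ≈ 3.6467e+6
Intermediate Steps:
D = 28/3 (D = (4/3)*7 = 28/3 ≈ 9.3333)
Y(o, z) = 24 + 4*z (Y(o, z) = 4*(6 + z) = 24 + 4*z)
q = 55 (q = 6 + (-5 + 12)² = 6 + 7² = 6 + 49 = 55)
w(V) = -714/(55 + V) (w(V) = (-407 - 307)/(55 + V) = -714/(55 + V))
w(Y(v(2), D)) + 3646698 = -714/(55 + (24 + 4*(28/3))) + 3646698 = -714/(55 + (24 + 112/3)) + 3646698 = -714/(55 + 184/3) + 3646698 = -714/349/3 + 3646698 = -714*3/349 + 3646698 = -2142/349 + 3646698 = 1272695460/349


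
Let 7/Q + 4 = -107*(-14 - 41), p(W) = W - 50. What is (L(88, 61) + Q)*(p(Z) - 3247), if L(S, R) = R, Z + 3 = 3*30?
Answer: -1151581080/5881 ≈ -1.9581e+5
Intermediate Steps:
Z = 87 (Z = -3 + 3*30 = -3 + 90 = 87)
p(W) = -50 + W
Q = 7/5881 (Q = 7/(-4 - 107*(-14 - 41)) = 7/(-4 - 107*(-55)) = 7/(-4 + 5885) = 7/5881 ≈ 0.0011903)
(L(88, 61) + Q)*(p(Z) - 3247) = (61 + 7/5881)*((-50 + 87) - 3247) = 358748*(37 - 3247)/5881 = (358748/5881)*(-3210) = -1151581080/5881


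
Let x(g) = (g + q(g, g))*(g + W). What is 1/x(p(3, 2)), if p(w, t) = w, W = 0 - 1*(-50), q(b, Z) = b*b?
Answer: 1/636 ≈ 0.0015723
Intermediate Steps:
q(b, Z) = b²
W = 50 (W = 0 + 50 = 50)
x(g) = (50 + g)*(g + g²) (x(g) = (g + g²)*(g + 50) = (g + g²)*(50 + g) = (50 + g)*(g + g²))
1/x(p(3, 2)) = 1/(3*(50 + 3² + 51*3)) = 1/(3*(50 + 9 + 153)) = 1/(3*212) = 1/636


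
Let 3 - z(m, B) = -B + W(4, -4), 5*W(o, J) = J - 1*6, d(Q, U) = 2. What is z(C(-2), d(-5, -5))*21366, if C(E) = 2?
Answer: 149562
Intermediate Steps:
W(o, J) = -6/5 + J/5 (W(o, J) = (J - 1*6)/5 = (J - 6)/5 = (-6 + J)/5 = -6/5 + J/5)
z(m, B) = 5 + B (z(m, B) = 3 - (-B + (-6/5 + (⅕)*(-4))) = 3 - (-B + (-6/5 - ⅘)) = 3 - (-B - 2) = 3 - (-2 - B) = 3 + (2 + B) = 5 + B)
z(C(-2), d(-5, -5))*21366 = (5 + 2)*21366 = 7*21366 = 149562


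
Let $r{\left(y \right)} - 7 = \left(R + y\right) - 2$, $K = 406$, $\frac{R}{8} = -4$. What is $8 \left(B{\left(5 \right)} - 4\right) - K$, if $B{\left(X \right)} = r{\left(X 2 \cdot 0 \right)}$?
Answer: $-654$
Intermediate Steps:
$R = -32$ ($R = 8 \left(-4\right) = -32$)
$r{\left(y \right)} = -27 + y$ ($r{\left(y \right)} = 7 + \left(\left(-32 + y\right) - 2\right) = 7 + \left(-34 + y\right) = -27 + y$)
$B{\left(X \right)} = -27$ ($B{\left(X \right)} = -27 + X 2 \cdot 0 = -27 + 2 X 0 = -27 + 0 = -27$)
$8 \left(B{\left(5 \right)} - 4\right) - K = 8 \left(-27 - 4\right) - 406 = 8 \left(-31\right) - 406 = -248 - 406 = -654$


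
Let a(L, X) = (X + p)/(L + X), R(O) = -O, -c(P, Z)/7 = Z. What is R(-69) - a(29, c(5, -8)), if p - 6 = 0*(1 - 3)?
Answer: 5803/85 ≈ 68.271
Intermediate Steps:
c(P, Z) = -7*Z
p = 6 (p = 6 + 0*(1 - 3) = 6 + 0*(-2) = 6 + 0 = 6)
a(L, X) = (6 + X)/(L + X) (a(L, X) = (X + 6)/(L + X) = (6 + X)/(L + X))
R(-69) - a(29, c(5, -8)) = -1*(-69) - (6 - 7*(-8))/(29 - 7*(-8)) = 69 - (6 + 56)/(29 + 56) = 69 - 62/85 = 5803/85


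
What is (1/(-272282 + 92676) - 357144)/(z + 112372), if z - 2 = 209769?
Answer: -64145205265/57858815658 ≈ -1.1087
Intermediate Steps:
z = 209771 (z = 2 + 209769 = 209771)
(1/(-272282 + 92676) - 357144)/(z + 112372) = (1/(-272282 + 92676) - 357144)/(209771 + 112372) = (1/(-179606) - 357144)/322143 = (-1/179606 - 357144)*(1/322143) = -64145205265/179606*1/322143 = -64145205265/57858815658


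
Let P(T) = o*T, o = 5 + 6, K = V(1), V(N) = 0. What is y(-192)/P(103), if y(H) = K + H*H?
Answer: 36864/1133 ≈ 32.537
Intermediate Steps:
K = 0
o = 11
y(H) = H**2 (y(H) = 0 + H*H = 0 + H**2 = H**2)
P(T) = 11*T
y(-192)/P(103) = (-192)**2/((11*103)) = 36864/1133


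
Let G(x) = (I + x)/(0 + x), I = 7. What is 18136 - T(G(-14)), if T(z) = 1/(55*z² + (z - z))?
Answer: 997476/55 ≈ 18136.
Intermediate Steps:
G(x) = (7 + x)/x (G(x) = (7 + x)/(0 + x) = (7 + x)/x)
T(z) = 1/(55*z²) (T(z) = 1/(55*z² + 0) = 1/(55*z²))
18136 - T(G(-14)) = 18136 - 1/(55*((7 - 14)/(-14))²) = 18136 - 1/(55*(-1/14*(-7))²) = 18136 - 1/(55*2⁻²) = 18136 - 4/55 = 997476/55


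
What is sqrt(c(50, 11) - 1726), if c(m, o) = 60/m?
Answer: 28*I*sqrt(55)/5 ≈ 41.531*I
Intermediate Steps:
sqrt(c(50, 11) - 1726) = sqrt(60/50 - 1726) = sqrt(60*(1/50) - 1726) = sqrt(6/5 - 1726) = sqrt(-8624/5) = 28*I*sqrt(55)/5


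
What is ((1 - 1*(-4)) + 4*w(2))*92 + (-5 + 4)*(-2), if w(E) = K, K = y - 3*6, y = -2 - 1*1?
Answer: -7266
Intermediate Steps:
y = -3 (y = -2 - 1 = -3)
K = -21 (K = -3 - 3*6 = -3 - 18 = -21)
w(E) = -21
((1 - 1*(-4)) + 4*w(2))*92 + (-5 + 4)*(-2) = ((1 - 1*(-4)) + 4*(-21))*92 + (-5 + 4)*(-2) = ((1 + 4) - 84)*92 - 1*(-2) = (5 - 84)*92 + 2 = -79*92 + 2 = -7268 + 2 = -7266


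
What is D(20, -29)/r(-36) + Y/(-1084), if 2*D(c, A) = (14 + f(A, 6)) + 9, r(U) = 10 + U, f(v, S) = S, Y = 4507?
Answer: -33225/7046 ≈ -4.7154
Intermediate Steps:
D(c, A) = 29/2 (D(c, A) = ((14 + 6) + 9)/2 = (20 + 9)/2 = (½)*29 = 29/2)
D(20, -29)/r(-36) + Y/(-1084) = 29/(2*(10 - 36)) + 4507/(-1084) = (29/2)/(-26) + 4507*(-1/1084) = (29/2)*(-1/26) - 4507/1084 = -29/52 - 4507/1084 = -33225/7046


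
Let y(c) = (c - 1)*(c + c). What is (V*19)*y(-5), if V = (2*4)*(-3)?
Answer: -27360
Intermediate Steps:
V = -24 (V = 8*(-3) = -24)
y(c) = 2*c*(-1 + c) (y(c) = (-1 + c)*(2*c) = 2*c*(-1 + c))
(V*19)*y(-5) = (-24*19)*(2*(-5)*(-1 - 5)) = -912*(-5)*(-6) = -456*60 = -27360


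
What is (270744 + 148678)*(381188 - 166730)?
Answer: 89948403276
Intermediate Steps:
(270744 + 148678)*(381188 - 166730) = 419422*214458 = 89948403276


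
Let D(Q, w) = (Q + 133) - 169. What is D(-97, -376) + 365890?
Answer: 365757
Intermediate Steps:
D(Q, w) = -36 + Q (D(Q, w) = (133 + Q) - 169 = -36 + Q)
D(-97, -376) + 365890 = (-36 - 97) + 365890 = -133 + 365890 = 365757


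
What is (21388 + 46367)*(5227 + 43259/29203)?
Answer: 10345330721700/29203 ≈ 3.5426e+8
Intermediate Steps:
(21388 + 46367)*(5227 + 43259/29203) = 67755*(5227 + 43259*(1/29203)) = 67755*(5227 + 43259/29203) = 67755*(152687340/29203) = 10345330721700/29203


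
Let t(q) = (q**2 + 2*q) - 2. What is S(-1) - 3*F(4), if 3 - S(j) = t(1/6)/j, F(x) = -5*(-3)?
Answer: -1571/36 ≈ -43.639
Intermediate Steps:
F(x) = 15
t(q) = -2 + q**2 + 2*q
S(j) = 3 + 59/(36*j) (S(j) = 3 - (-2 + (1/6)**2 + 2/6)/j = 3 - (-2 + (1/6)**2 + 2*(1/6))/j = 3 - (-2 + 1/36 + 1/3)/j = 3 - (-59)/(36*j) = 3 + 59/(36*j))
S(-1) - 3*F(4) = (3 + (59/36)/(-1)) - 3*15 = (3 + (59/36)*(-1)) - 45 = (3 - 59/36) - 45 = 49/36 - 45 = -1571/36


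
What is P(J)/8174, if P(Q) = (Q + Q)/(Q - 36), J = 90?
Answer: 5/12261 ≈ 0.00040780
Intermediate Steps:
P(Q) = 2*Q/(-36 + Q) (P(Q) = (2*Q)/(-36 + Q) = 2*Q/(-36 + Q))
P(J)/8174 = (2*90/(-36 + 90))/8174 = (2*90/54)*(1/8174) = (2*90*(1/54))*(1/8174) = (10/3)*(1/8174) = 5/12261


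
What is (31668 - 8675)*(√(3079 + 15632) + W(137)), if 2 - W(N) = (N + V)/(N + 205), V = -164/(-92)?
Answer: 2529230/69 + 206937*√231 ≈ 3.1818e+6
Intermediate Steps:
V = 41/23 (V = -164*(-1/92) = 41/23 ≈ 1.7826)
W(N) = 2 - (41/23 + N)/(205 + N) (W(N) = 2 - (N + 41/23)/(N + 205) = 2 - (41/23 + N)/(205 + N))
(31668 - 8675)*(√(3079 + 15632) + W(137)) = (31668 - 8675)*(√(3079 + 15632) + (9389/23 + 137)/(205 + 137)) = 22993*(√18711 + (12540/23)/342) = 22993*(9*√231 + (1/342)*(12540/23)) = 22993*(9*√231 + 110/69) = 22993*(110/69 + 9*√231) = 2529230/69 + 206937*√231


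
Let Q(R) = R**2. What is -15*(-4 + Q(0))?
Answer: 60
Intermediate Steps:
-15*(-4 + Q(0)) = -15*(-4 + 0**2) = -15*(-4 + 0) = -15*(-4) = 60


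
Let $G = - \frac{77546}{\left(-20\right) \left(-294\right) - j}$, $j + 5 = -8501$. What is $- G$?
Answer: $\frac{38773}{7193} \approx 5.3904$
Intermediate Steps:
$j = -8506$ ($j = -5 - 8501 = -8506$)
$G = - \frac{38773}{7193}$ ($G = - \frac{77546}{\left(-20\right) \left(-294\right) - -8506} = - \frac{77546}{5880 + 8506} = - \frac{77546}{14386} = \left(-77546\right) \frac{1}{14386} = - \frac{38773}{7193} \approx -5.3904$)
$- G = \left(-1\right) \left(- \frac{38773}{7193}\right) = \frac{38773}{7193}$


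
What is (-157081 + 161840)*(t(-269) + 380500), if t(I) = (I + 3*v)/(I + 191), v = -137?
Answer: 70622798560/39 ≈ 1.8108e+9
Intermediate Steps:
t(I) = (-411 + I)/(191 + I) (t(I) = (I + 3*(-137))/(I + 191) = (I - 411)/(191 + I) = (-411 + I)/(191 + I))
(-157081 + 161840)*(t(-269) + 380500) = (-157081 + 161840)*((-411 - 269)/(191 - 269) + 380500) = 4759*(-680/(-78) + 380500) = 4759*(-1/78*(-680) + 380500) = 4759*(340/39 + 380500) = 4759*(14839840/39) = 70622798560/39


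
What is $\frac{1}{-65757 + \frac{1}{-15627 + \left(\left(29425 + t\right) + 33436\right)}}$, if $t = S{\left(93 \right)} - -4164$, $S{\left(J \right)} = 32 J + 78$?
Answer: $- \frac{54452}{3580600163} \approx -1.5208 \cdot 10^{-5}$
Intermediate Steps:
$S{\left(J \right)} = 78 + 32 J$
$t = 7218$ ($t = \left(78 + 32 \cdot 93\right) - -4164 = \left(78 + 2976\right) + 4164 = 3054 + 4164 = 7218$)
$\frac{1}{-65757 + \frac{1}{-15627 + \left(\left(29425 + t\right) + 33436\right)}} = \frac{1}{-65757 + \frac{1}{-15627 + \left(\left(29425 + 7218\right) + 33436\right)}} = \frac{1}{-65757 + \frac{1}{-15627 + \left(36643 + 33436\right)}} = \frac{1}{-65757 + \frac{1}{-15627 + 70079}} = \frac{1}{-65757 + \frac{1}{54452}} = \frac{1}{- \frac{3580600163}{54452}} = - \frac{54452}{3580600163}$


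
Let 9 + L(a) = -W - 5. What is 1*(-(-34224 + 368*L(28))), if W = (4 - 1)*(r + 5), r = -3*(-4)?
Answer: 58144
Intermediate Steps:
r = 12
W = 51 (W = (4 - 1)*(12 + 5) = 3*17 = 51)
L(a) = -65 (L(a) = -9 + (-1*51 - 5) = -9 + (-51 - 5) = -9 - 56 = -65)
1*(-(-34224 + 368*L(28))) = 1*(-368/(1/(-65 + (-189 + 96)))) = 1*(-368/(1/(-65 - 93))) = 1*(-368/(1/(-158))) = 1*(-368/(-1/158)) = 1*(-368*(-158)) = 1*58144 = 58144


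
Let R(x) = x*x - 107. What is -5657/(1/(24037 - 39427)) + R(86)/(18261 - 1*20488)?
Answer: 193885351921/2227 ≈ 8.7061e+7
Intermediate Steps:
R(x) = -107 + x² (R(x) = x² - 107 = -107 + x²)
-5657/(1/(24037 - 39427)) + R(86)/(18261 - 1*20488) = -5657/(1/(24037 - 39427)) + (-107 + 86²)/(18261 - 1*20488) = -5657/(1/(-15390)) + (-107 + 7396)/(18261 - 20488) = -5657/(-1/15390) + 7289/(-2227) = -5657*(-15390) + 7289*(-1/2227) = 87061230 - 7289/2227 = 193885351921/2227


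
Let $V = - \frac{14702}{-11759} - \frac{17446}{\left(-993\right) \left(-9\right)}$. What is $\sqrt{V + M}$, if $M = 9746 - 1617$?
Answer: $\frac{\sqrt{9974276734021954629}}{35030061} \approx 90.157$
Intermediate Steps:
$M = 8129$ ($M = 9746 - 1617 = 8129$)
$V = - \frac{73755740}{105090183}$ ($V = \left(-14702\right) \left(- \frac{1}{11759}\right) - \frac{17446}{8937} = \frac{14702}{11759} - \frac{17446}{8937} = - \frac{73755740}{105090183} \approx -0.70183$)
$\sqrt{V + M} = \sqrt{- \frac{73755740}{105090183} + 8129} = \sqrt{\frac{854204341867}{105090183}} = \frac{\sqrt{9974276734021954629}}{35030061}$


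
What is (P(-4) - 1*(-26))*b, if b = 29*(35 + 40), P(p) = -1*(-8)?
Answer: 73950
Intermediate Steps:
P(p) = 8
b = 2175 (b = 29*75 = 2175)
(P(-4) - 1*(-26))*b = (8 - 1*(-26))*2175 = (8 + 26)*2175 = 34*2175 = 73950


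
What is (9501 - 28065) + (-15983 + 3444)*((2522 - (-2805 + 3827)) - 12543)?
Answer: 138449613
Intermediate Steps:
(9501 - 28065) + (-15983 + 3444)*((2522 - (-2805 + 3827)) - 12543) = -18564 - 12539*((2522 - 1*1022) - 12543) = -18564 - 12539*((2522 - 1022) - 12543) = -18564 - 12539*(1500 - 12543) = -18564 - 12539*(-11043) = -18564 + 138468177 = 138449613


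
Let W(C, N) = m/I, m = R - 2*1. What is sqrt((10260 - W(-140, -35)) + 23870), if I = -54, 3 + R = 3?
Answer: sqrt(2764527)/9 ≈ 184.74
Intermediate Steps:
R = 0 (R = -3 + 3 = 0)
m = -2 (m = 0 - 2*1 = 0 - 2 = -2)
W(C, N) = 1/27 (W(C, N) = -2/(-54) = -2*(-1/54) = 1/27)
sqrt((10260 - W(-140, -35)) + 23870) = sqrt((10260 - 1*1/27) + 23870) = sqrt((10260 - 1/27) + 23870) = sqrt(277019/27 + 23870) = sqrt(921509/27) = sqrt(2764527)/9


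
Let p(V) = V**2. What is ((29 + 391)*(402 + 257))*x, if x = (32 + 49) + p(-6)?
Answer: 32383260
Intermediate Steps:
x = 117 (x = (32 + 49) + (-6)**2 = 81 + 36 = 117)
((29 + 391)*(402 + 257))*x = ((29 + 391)*(402 + 257))*117 = (420*659)*117 = 276780*117 = 32383260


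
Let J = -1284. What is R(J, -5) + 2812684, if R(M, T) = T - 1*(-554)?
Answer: 2813233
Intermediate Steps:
R(M, T) = 554 + T (R(M, T) = T + 554 = 554 + T)
R(J, -5) + 2812684 = (554 - 5) + 2812684 = 549 + 2812684 = 2813233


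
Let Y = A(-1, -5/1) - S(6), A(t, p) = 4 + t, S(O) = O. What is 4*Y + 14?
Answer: 2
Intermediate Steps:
Y = -3 (Y = (4 - 1) - 1*6 = 3 - 6 = -3)
4*Y + 14 = 4*(-3) + 14 = -12 + 14 = 2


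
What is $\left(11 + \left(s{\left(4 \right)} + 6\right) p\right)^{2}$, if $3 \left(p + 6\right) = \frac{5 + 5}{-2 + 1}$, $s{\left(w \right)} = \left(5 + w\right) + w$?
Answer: $\frac{249001}{9} \approx 27667.0$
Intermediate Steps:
$s{\left(w \right)} = 5 + 2 w$
$p = - \frac{28}{3}$ ($p = -6 + \frac{\left(5 + 5\right) \frac{1}{-2 + 1}}{3} = -6 + \frac{10 \frac{1}{-1}}{3} = -6 + \frac{10 \left(-1\right)}{3} = -6 + \frac{1}{3} \left(-10\right) = -6 - \frac{10}{3} = - \frac{28}{3} \approx -9.3333$)
$\left(11 + \left(s{\left(4 \right)} + 6\right) p\right)^{2} = \left(11 + \left(\left(5 + 2 \cdot 4\right) + 6\right) \left(- \frac{28}{3}\right)\right)^{2} = \left(11 + \left(\left(5 + 8\right) + 6\right) \left(- \frac{28}{3}\right)\right)^{2} = \left(11 + \left(13 + 6\right) \left(- \frac{28}{3}\right)\right)^{2} = \left(11 + 19 \left(- \frac{28}{3}\right)\right)^{2} = \left(11 - \frac{532}{3}\right)^{2} = \left(- \frac{499}{3}\right)^{2} = \frac{249001}{9}$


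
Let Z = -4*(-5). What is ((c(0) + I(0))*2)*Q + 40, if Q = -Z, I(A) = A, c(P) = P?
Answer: 40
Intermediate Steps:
Z = 20
Q = -20 (Q = -1*20 = -20)
((c(0) + I(0))*2)*Q + 40 = ((0 + 0)*2)*(-20) + 40 = (0*2)*(-20) + 40 = 0*(-20) + 40 = 0 + 40 = 40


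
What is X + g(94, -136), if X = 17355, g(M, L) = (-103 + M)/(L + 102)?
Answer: 590079/34 ≈ 17355.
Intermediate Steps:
g(M, L) = (-103 + M)/(102 + L)
X + g(94, -136) = 17355 + (-103 + 94)/(102 - 136) = 17355 - 9/(-34) = 17355 - 1/34*(-9) = 17355 + 9/34 = 590079/34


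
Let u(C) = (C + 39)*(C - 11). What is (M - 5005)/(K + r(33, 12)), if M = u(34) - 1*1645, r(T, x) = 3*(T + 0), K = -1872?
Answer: 1657/591 ≈ 2.8037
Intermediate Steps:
u(C) = (-11 + C)*(39 + C) (u(C) = (39 + C)*(-11 + C) = (-11 + C)*(39 + C))
r(T, x) = 3*T
M = 34 (M = (-429 + 34² + 28*34) - 1*1645 = (-429 + 1156 + 952) - 1645 = 1679 - 1645 = 34)
(M - 5005)/(K + r(33, 12)) = (34 - 5005)/(-1872 + 3*33) = -4971/(-1872 + 99) = -4971/(-1773) = -4971*(-1/1773) = 1657/591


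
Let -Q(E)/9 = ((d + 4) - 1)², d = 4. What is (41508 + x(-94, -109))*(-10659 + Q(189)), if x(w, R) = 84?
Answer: -461671200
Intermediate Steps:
Q(E) = -441 (Q(E) = -9*((4 + 4) - 1)² = -9*(8 - 1)² = -9*7² = -9*49 = -441)
(41508 + x(-94, -109))*(-10659 + Q(189)) = (41508 + 84)*(-10659 - 441) = 41592*(-11100) = -461671200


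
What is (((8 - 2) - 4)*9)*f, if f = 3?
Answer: 54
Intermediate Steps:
(((8 - 2) - 4)*9)*f = (((8 - 2) - 4)*9)*3 = ((6 - 4)*9)*3 = (2*9)*3 = 18*3 = 54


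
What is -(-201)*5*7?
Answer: 7035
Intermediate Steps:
-(-201)*5*7 = -(-201)*35 = -1*(-7035) = 7035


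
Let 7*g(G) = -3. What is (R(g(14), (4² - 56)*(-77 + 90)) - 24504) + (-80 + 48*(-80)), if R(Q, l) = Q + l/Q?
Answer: -571433/21 ≈ -27211.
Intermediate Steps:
g(G) = -3/7 (g(G) = (⅐)*(-3) = -3/7)
(R(g(14), (4² - 56)*(-77 + 90)) - 24504) + (-80 + 48*(-80)) = ((-3/7 + ((4² - 56)*(-77 + 90))/(-3/7)) - 24504) + (-80 + 48*(-80)) = ((-3/7 + ((16 - 56)*13)*(-7/3)) - 24504) + (-80 - 3840) = ((-3/7 - 40*13*(-7/3)) - 24504) - 3920 = ((-3/7 - 520*(-7/3)) - 24504) - 3920 = ((-3/7 + 3640/3) - 24504) - 3920 = (25471/21 - 24504) - 3920 = -489113/21 - 3920 = -571433/21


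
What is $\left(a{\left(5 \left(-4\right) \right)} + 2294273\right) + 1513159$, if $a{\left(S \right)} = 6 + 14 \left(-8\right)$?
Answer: $3807326$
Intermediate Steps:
$a{\left(S \right)} = -106$ ($a{\left(S \right)} = 6 - 112 = -106$)
$\left(a{\left(5 \left(-4\right) \right)} + 2294273\right) + 1513159 = \left(-106 + 2294273\right) + 1513159 = 2294167 + 1513159 = 3807326$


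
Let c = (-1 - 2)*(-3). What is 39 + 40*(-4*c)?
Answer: -1401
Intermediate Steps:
c = 9 (c = -3*(-3) = 9)
39 + 40*(-4*c) = 39 + 40*(-4*9) = 39 + 40*(-36) = 39 - 1440 = -1401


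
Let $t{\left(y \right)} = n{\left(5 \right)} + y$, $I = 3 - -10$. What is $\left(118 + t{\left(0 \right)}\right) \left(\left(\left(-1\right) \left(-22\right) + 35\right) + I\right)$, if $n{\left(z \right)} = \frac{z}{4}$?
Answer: $\frac{16695}{2} \approx 8347.5$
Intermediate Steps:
$I = 13$ ($I = 3 + 10 = 13$)
$n{\left(z \right)} = \frac{z}{4}$ ($n{\left(z \right)} = z \frac{1}{4} = \frac{z}{4}$)
$t{\left(y \right)} = \frac{5}{4} + y$ ($t{\left(y \right)} = \frac{1}{4} \cdot 5 + y = \frac{5}{4} + y$)
$\left(118 + t{\left(0 \right)}\right) \left(\left(\left(-1\right) \left(-22\right) + 35\right) + I\right) = \left(118 + \left(\frac{5}{4} + 0\right)\right) \left(\left(\left(-1\right) \left(-22\right) + 35\right) + 13\right) = \left(118 + \frac{5}{4}\right) \left(\left(22 + 35\right) + 13\right) = \frac{477 \left(57 + 13\right)}{4} = \frac{477}{4} \cdot 70 = \frac{16695}{2}$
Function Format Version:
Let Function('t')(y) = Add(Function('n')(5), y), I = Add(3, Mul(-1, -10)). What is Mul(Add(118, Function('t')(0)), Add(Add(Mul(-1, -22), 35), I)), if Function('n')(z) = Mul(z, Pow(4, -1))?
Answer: Rational(16695, 2) ≈ 8347.5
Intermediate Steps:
I = 13 (I = Add(3, 10) = 13)
Function('n')(z) = Mul(Rational(1, 4), z) (Function('n')(z) = Mul(z, Rational(1, 4)) = Mul(Rational(1, 4), z))
Function('t')(y) = Add(Rational(5, 4), y) (Function('t')(y) = Add(Mul(Rational(1, 4), 5), y) = Add(Rational(5, 4), y))
Mul(Add(118, Function('t')(0)), Add(Add(Mul(-1, -22), 35), I)) = Mul(Add(118, Add(Rational(5, 4), 0)), Add(Add(Mul(-1, -22), 35), 13)) = Mul(Add(118, Rational(5, 4)), Add(Add(22, 35), 13)) = Mul(Rational(477, 4), Add(57, 13)) = Mul(Rational(477, 4), 70) = Rational(16695, 2)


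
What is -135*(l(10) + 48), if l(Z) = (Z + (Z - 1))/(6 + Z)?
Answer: -106245/16 ≈ -6640.3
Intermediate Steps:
l(Z) = (-1 + 2*Z)/(6 + Z) (l(Z) = (Z + (-1 + Z))/(6 + Z) = (-1 + 2*Z)/(6 + Z))
-135*(l(10) + 48) = -135*((-1 + 2*10)/(6 + 10) + 48) = -135*((-1 + 20)/16 + 48) = -135*((1/16)*19 + 48) = -135*(19/16 + 48) = -135*787/16 = -106245/16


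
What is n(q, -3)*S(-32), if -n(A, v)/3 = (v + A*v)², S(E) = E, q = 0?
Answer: 864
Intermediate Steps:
n(A, v) = -3*(v + A*v)²
n(q, -3)*S(-32) = -3*(-3)²*(1 + 0)²*(-32) = -3*9*1²*(-32) = -3*9*1*(-32) = -27*(-32) = 864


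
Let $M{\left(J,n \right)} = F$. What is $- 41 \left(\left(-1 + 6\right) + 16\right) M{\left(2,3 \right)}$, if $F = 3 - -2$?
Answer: $-4305$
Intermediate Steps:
$F = 5$ ($F = 3 + 2 = 5$)
$M{\left(J,n \right)} = 5$
$- 41 \left(\left(-1 + 6\right) + 16\right) M{\left(2,3 \right)} = - 41 \left(\left(-1 + 6\right) + 16\right) 5 = - 41 \left(5 + 16\right) 5 = \left(-41\right) 21 \cdot 5 = \left(-861\right) 5 = -4305$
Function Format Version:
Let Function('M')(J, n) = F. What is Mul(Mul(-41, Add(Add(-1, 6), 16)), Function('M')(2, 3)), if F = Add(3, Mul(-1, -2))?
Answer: -4305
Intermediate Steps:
F = 5 (F = Add(3, 2) = 5)
Function('M')(J, n) = 5
Mul(Mul(-41, Add(Add(-1, 6), 16)), Function('M')(2, 3)) = Mul(Mul(-41, Add(Add(-1, 6), 16)), 5) = Mul(Mul(-41, Add(5, 16)), 5) = Mul(Mul(-41, 21), 5) = Mul(-861, 5) = -4305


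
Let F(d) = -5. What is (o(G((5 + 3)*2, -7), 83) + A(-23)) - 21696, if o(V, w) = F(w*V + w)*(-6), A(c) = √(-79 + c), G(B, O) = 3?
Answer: -21666 + I*√102 ≈ -21666.0 + 10.1*I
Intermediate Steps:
o(V, w) = 30 (o(V, w) = -5*(-6) = 30)
(o(G((5 + 3)*2, -7), 83) + A(-23)) - 21696 = (30 + √(-79 - 23)) - 21696 = (30 + √(-102)) - 21696 = (30 + I*√102) - 21696 = -21666 + I*√102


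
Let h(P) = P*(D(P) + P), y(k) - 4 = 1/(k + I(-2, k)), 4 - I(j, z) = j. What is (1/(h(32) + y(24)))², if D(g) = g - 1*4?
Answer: 900/3331713841 ≈ 2.7013e-7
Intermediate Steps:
I(j, z) = 4 - j
D(g) = -4 + g (D(g) = g - 4 = -4 + g)
y(k) = 4 + 1/(6 + k) (y(k) = 4 + 1/(k + (4 - 1*(-2))) = 4 + 1/(k + (4 + 2)) = 4 + 1/(k + 6) = 4 + 1/(6 + k))
h(P) = P*(-4 + 2*P) (h(P) = P*((-4 + P) + P) = P*(-4 + 2*P))
(1/(h(32) + y(24)))² = (1/(2*32*(-2 + 32) + (25 + 4*24)/(6 + 24)))² = (1/(2*32*30 + (25 + 96)/30))² = (1/(1920 + (1/30)*121))² = (1/(1920 + 121/30))² = (1/(57721/30))² = (30/57721)² = 900/3331713841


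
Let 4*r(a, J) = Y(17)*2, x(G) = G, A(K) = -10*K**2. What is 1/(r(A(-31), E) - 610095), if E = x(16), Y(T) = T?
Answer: -2/1220173 ≈ -1.6391e-6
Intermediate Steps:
E = 16
r(a, J) = 17/2 (r(a, J) = (17*2)/4 = (1/4)*34 = 17/2)
1/(r(A(-31), E) - 610095) = 1/(17/2 - 610095) = 1/(-1220173/2) = -2/1220173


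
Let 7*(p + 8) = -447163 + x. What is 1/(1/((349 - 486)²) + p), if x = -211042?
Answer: -131383/12354900702 ≈ -1.0634e-5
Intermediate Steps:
p = -658261/7 (p = -8 + (-447163 - 211042)/7 = -8 + (⅐)*(-658205) = -8 - 658205/7 = -658261/7 ≈ -94037.)
1/(1/((349 - 486)²) + p) = 1/(1/((349 - 486)²) - 658261/7) = 1/(1/((-137)²) - 658261/7) = 1/(1/18769 - 658261/7) = 1/(-12354900702/131383) = -131383/12354900702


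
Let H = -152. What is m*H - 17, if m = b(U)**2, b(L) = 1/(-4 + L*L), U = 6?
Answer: -2195/128 ≈ -17.148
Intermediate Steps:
b(L) = 1/(-4 + L**2)
m = 1/1024 (m = (1/(-4 + 6**2))**2 = (1/(-4 + 36))**2 = (1/32)**2 = 1/1024 ≈ 0.00097656)
m*H - 17 = (1/1024)*(-152) - 17 = -19/128 - 17 = -2195/128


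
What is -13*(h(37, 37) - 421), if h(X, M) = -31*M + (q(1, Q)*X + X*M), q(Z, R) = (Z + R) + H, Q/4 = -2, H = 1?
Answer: 5473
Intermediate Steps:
Q = -8 (Q = 4*(-2) = -8)
q(Z, R) = 1 + R + Z (q(Z, R) = (Z + R) + 1 = (R + Z) + 1 = 1 + R + Z)
h(X, M) = -31*M - 6*X + M*X (h(X, M) = -31*M + ((1 - 8 + 1)*X + X*M) = -31*M + (-6*X + M*X) = -31*M - 6*X + M*X)
-13*(h(37, 37) - 421) = -13*((-31*37 - 6*37 + 37*37) - 421) = -13*((-1147 - 222 + 1369) - 421) = -13*(0 - 421) = -13*(-421) = 5473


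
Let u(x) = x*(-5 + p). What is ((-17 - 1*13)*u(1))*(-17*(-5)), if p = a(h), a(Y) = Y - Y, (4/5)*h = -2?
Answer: 12750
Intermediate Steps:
h = -5/2 (h = (5/4)*(-2) = -5/2 ≈ -2.5000)
a(Y) = 0
p = 0
u(x) = -5*x (u(x) = x*(-5 + 0) = x*(-5) = -5*x)
((-17 - 1*13)*u(1))*(-17*(-5)) = ((-17 - 1*13)*(-5*1))*(-17*(-5)) = ((-17 - 13)*(-5))*85 = -30*(-5)*85 = 150*85 = 12750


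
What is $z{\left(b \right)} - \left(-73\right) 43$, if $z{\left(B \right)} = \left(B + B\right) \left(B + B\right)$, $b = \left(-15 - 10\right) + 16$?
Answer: $3463$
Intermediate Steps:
$b = -9$ ($b = -25 + 16 = -9$)
$z{\left(B \right)} = 4 B^{2}$ ($z{\left(B \right)} = 2 B 2 B = 4 B^{2}$)
$z{\left(b \right)} - \left(-73\right) 43 = 4 \left(-9\right)^{2} - \left(-73\right) 43 = 4 \cdot 81 - -3139 = 324 + 3139 = 3463$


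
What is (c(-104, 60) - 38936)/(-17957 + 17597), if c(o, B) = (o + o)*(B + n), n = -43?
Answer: 5309/45 ≈ 117.98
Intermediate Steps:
c(o, B) = 2*o*(-43 + B) (c(o, B) = (o + o)*(B - 43) = (2*o)*(-43 + B) = 2*o*(-43 + B))
(c(-104, 60) - 38936)/(-17957 + 17597) = (2*(-104)*(-43 + 60) - 38936)/(-17957 + 17597) = (2*(-104)*17 - 38936)/(-360) = (-3536 - 38936)*(-1/360) = -42472*(-1/360) = 5309/45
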